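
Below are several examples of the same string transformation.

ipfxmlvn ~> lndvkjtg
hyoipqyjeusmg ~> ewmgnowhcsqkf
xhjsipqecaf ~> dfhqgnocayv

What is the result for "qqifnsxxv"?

In each case the input is transformed by: swap the first and last characters, then shift every letter 2 places backward in the alphabet (wrapping around).
On "qqifnsxxv": the first step gives "vqifnsxxq", and the second then gives "togdlqvvo".
(Check on "hyoipqyjeusmg": → "gyoipqyjeusmh" → "ewmgnowhcsqkf" ✓)

togdlqvvo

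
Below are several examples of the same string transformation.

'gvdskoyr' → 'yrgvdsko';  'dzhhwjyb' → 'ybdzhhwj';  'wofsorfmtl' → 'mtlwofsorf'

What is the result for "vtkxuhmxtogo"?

In each case the input is transformed by: move the first 2 characters to the end (rotate left by 2), then swap the front and back halves of the string.
"vtkxuhmxtogo" → "kxuhmxtogovt" → "togovtkxuhmx".

togovtkxuhmx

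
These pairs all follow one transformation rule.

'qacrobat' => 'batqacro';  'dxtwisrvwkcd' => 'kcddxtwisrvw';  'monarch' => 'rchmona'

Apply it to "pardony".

onypard

Looking at the pairs, the operation is to move the last 3 characters to the front (rotate right by 3).
"pardony" → "onypard".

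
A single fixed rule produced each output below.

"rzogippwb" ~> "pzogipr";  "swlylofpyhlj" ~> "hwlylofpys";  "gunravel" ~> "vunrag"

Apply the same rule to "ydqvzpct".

pdqvzy

The pattern: delete the last 2 characters, then swap the first and last characters.
For "ydqvzpct", step one produces "ydqvzp"; step two turns that into "pdqvzy".
(Check on "swlylofpyhlj": → "swlylofpyh" → "hwlylofpys" ✓)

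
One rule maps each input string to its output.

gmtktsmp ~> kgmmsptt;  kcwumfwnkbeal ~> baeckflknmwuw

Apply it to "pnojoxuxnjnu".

Looking at the pairs, the operation is to sort the characters into alphabetical order, then swap each adjacent pair of characters (1↔2, 3↔4, ...).
Working it through for "pnojoxuxnjnu": intermediate "jjnnnoopuuxx", final "jjnnonpouuxx".

jjnnonpouuxx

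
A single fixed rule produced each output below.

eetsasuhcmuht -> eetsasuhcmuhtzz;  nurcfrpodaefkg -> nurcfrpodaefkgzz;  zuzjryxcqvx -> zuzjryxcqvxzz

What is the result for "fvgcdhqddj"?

fvgcdhqddjzz

Looking at the pairs, the operation is to append "zz".
For "fvgcdhqddj" the result is "fvgcdhqddjzz".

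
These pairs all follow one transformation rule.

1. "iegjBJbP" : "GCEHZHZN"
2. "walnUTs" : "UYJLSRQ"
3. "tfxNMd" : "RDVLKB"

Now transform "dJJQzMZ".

In each case the input is transformed by: shift every letter 2 places backward in the alphabet (wrapping around), then convert every letter to uppercase.
Starting from "dJJQzMZ": after the first operation, "bHHOxKX"; after the second, "BHHOXKX".
(Check on "tfxNMd": → "rdvLKb" → "RDVLKB" ✓)

BHHOXKX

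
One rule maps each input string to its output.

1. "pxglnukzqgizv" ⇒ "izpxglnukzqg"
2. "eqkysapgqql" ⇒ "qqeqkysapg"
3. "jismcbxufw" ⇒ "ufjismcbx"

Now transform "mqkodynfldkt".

dkmqkodynfl

Looking at the pairs, the operation is to delete the last character, then move the last 2 characters to the front (rotate right by 2).
Starting from "mqkodynfldkt": after the first operation, "mqkodynfldk"; after the second, "dkmqkodynfl".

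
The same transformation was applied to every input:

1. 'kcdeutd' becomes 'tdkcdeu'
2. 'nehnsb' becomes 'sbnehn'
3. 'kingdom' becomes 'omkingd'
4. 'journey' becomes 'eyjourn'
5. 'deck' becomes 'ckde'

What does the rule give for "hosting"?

nghosti

Rule — move the last 2 characters to the front (rotate right by 2).
For "hosting" the result is "nghosti".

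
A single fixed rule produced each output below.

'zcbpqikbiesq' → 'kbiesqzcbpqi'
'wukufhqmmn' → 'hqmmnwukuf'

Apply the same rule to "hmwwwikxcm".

The rule is to swap the front and back halves of the string.
So "hmwwwikxcm" becomes "ikxcmhmwww".

ikxcmhmwww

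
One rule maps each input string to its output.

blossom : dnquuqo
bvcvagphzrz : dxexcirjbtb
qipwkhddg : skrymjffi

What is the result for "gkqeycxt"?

imsgaezv

In each case the input is transformed by: shift every letter 2 places forward in the alphabet (wrapping around).
On "gkqeycxt" that produces "imsgaezv".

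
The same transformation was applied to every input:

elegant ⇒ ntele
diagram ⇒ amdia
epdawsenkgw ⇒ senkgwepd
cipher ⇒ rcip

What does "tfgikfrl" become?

The pattern: move the first 3 characters to the end (rotate left by 3), then delete the first 2 characters.
For "tfgikfrl", step one produces "ikfrltfg"; step two turns that into "frltfg".

frltfg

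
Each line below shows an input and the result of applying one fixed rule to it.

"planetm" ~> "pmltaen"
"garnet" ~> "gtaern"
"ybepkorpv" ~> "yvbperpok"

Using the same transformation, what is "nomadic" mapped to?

ncoimda

The pattern: take characters alternately from the front and the back (1st, last, 2nd, 2nd-last, ...).
Doing the same to "nomadic": "ncoimda".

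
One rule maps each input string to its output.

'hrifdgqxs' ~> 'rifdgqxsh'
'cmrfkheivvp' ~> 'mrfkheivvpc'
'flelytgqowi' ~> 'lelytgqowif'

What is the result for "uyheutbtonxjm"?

Each output is the input with this applied: move the first character to the end.
Applying that to "uyheutbtonxjm" gives "yheutbtonxjmu".

yheutbtonxjmu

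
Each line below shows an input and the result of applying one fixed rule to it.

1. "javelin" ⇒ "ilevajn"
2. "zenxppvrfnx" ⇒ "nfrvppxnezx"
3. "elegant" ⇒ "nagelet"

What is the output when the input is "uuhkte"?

tkhuue

What's happening: move the last character to the front, then reverse the string.
On "uuhkte" that produces "tkhuue".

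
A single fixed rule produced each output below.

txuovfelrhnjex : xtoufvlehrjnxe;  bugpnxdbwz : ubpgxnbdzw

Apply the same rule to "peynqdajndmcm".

epnydqjadncmm

In each case the input is transformed by: swap each adjacent pair of characters (1↔2, 3↔4, ...).
On "peynqdajndmcm" that produces "epnydqjadncmm".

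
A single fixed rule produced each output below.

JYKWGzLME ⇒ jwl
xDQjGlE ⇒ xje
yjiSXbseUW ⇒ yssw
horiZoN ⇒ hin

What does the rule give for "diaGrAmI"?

dgm

The rule is to keep one character in every 3, starting at position 1 (positions 1st, 4th, 7th, ...), then convert every letter to lowercase.
Applying both steps to "diaGrAmI": "dGm", then "dgm".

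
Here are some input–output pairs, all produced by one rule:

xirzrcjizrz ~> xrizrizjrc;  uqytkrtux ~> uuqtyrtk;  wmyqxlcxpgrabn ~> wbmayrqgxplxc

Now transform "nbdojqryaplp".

nlbpdaoyjrq

In each case the input is transformed by: delete the last character, then take characters alternately from the front and the back (1st, last, 2nd, 2nd-last, ...).
On "nbdojqryaplp": the first step gives "nbdojqryapl", and the second then gives "nlbpdaoyjrq".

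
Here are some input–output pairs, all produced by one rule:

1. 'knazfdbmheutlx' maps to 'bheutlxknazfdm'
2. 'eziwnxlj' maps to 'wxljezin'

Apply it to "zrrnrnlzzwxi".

nzzwxizrrnrl

What's happening: swap the front and back halves of the string, then swap the first and last characters.
"zrrnrnlzzwxi" → "lzzwxizrrnrn" → "nzzwxizrrnrl".
(Check on "eziwnxlj": → "nxljeziw" → "wxljezin" ✓)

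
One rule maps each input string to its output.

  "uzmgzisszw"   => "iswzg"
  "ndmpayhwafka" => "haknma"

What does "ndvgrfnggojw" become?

The transformation: swap the front and back halves of the string, then keep every other character starting from the first (positions 1st, 3rd, 5th, ...).
Doing the same to "ndvgrfnggojw": "ngjnvr".
(Check on "uzmgzisszw": → "isszwuzmgz" → "iswzg" ✓)

ngjnvr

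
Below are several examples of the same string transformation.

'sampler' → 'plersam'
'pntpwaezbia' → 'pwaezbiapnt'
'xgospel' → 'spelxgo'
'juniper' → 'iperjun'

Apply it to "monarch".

Rule — move the first 3 characters to the end (rotate left by 3).
So "monarch" becomes "archmon".

archmon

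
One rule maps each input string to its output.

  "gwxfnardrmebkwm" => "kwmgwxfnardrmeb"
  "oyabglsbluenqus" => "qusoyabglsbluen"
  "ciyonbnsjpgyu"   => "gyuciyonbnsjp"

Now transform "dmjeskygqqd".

The pattern: move the last 3 characters to the front (rotate right by 3).
"dmjeskygqqd" → "qqddmjeskyg".

qqddmjeskyg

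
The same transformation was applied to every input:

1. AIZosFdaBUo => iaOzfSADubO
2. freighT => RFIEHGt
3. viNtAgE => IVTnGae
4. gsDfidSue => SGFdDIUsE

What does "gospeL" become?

In each case the input is transformed by: flip the case of every letter, then swap each adjacent pair of characters (1↔2, 3↔4, ...).
On "gospeL": the first step gives "GOSPEl", and the second then gives "OGPSlE".

OGPSlE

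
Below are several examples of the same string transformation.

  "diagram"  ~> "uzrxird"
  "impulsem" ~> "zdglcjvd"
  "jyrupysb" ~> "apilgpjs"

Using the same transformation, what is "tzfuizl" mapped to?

kqwlzqc

The transformation: shift every letter 9 places backward in the alphabet (wrapping around).
So "tzfuizl" becomes "kqwlzqc".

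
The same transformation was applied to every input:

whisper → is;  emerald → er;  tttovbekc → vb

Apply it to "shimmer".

im

Looking at the pairs, the operation is to delete the last 3 characters, then keep only the last 2 characters.
"shimmer" → "shim" → "im".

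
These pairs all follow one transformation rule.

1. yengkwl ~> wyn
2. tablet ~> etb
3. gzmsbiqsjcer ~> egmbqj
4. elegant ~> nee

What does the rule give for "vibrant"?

nvb

What's happening: move the last 3 characters to the front (rotate right by 3), then keep every other character starting from the second (positions 2nd, 4th, 6th, ...).
Applying both steps to "vibrant": "antvibr", then "nvb".
(Check on "gzmsbiqsjcer": → "cergzmsbiqsj" → "egmbqj" ✓)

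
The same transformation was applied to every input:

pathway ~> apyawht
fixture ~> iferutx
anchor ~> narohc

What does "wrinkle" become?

Each output is the input with this applied: reverse the string, then move the last 2 characters to the front (rotate right by 2).
Doing the same to "wrinkle": "rwelkni".

rwelkni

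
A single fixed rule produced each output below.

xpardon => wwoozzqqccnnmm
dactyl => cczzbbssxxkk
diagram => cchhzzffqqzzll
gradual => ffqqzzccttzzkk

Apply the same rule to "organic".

The pattern: shift every letter 1 place backward in the alphabet (wrapping around), then double every character.
Applying both steps to "organic": "nqfzmhb", then "nnqqffzzmmhhbb".

nnqqffzzmmhhbb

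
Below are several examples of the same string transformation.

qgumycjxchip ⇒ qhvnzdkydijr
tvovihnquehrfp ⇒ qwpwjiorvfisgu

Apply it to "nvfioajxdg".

hwgjpbkyeo

The transformation: swap the first and last characters, then shift every letter 1 place forward in the alphabet (wrapping around).
On "nvfioajxdg": the first step gives "gvfioajxdn", and the second then gives "hwgjpbkyeo".
(Check on "tvovihnquehrfp": → "pvovihnquehrft" → "qwpwjiorvfisgu" ✓)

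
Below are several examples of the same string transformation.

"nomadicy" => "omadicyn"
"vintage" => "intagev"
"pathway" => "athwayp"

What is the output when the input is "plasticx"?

lasticxp

What's happening: move the first character to the end.
On "plasticx" that produces "lasticxp".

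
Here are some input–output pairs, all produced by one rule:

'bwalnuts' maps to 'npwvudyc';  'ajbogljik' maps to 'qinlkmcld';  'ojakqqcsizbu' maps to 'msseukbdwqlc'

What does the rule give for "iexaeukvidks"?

Rule — move the first 3 characters to the end (rotate left by 3), then shift every letter 2 places forward in the alphabet (wrapping around).
On "iexaeukvidks" that produces "cgwmxkfmukgz".
(Check on "bwalnuts": → "lnutsbwa" → "npwvudyc" ✓)

cgwmxkfmukgz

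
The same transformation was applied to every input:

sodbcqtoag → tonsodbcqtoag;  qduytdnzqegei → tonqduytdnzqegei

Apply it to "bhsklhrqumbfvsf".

Rule — prepend "ton".
On "bhsklhrqumbfvsf" that produces "tonbhsklhrqumbfvsf".

tonbhsklhrqumbfvsf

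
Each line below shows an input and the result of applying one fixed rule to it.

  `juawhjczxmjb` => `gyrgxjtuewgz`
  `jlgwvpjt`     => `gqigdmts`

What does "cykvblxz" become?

The pattern: shift every letter 3 places backward in the alphabet (wrapping around), then take characters alternately from the front and the back (1st, last, 2nd, 2nd-last, ...).
Starting from "cykvblxz": after the first operation, "zvhsyiuw"; after the second, "zwvuhisy".

zwvuhisy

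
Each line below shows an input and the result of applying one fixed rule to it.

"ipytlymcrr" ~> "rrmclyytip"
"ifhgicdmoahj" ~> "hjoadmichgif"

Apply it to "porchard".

rdharcpo

Each output is the input with this applied: reverse the string, then swap each adjacent pair of characters (1↔2, 3↔4, ...).
Applying both steps to "porchard": "drahcrop", then "rdharcpo".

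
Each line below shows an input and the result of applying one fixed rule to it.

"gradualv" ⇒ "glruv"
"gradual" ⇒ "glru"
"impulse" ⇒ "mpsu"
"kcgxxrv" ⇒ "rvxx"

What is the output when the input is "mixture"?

rtux

Each output is the input with this applied: sort the characters into alphabetical order, then delete the first 3 characters.
Starting from "mixture": after the first operation, "eimrtux"; after the second, "rtux".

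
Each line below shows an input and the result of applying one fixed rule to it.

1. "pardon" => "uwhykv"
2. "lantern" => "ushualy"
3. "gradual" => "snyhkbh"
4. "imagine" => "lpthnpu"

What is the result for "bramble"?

Rule — shift every letter 7 places forward in the alphabet (wrapping around), then move the last character to the front.
For "bramble", step one produces "iyhtisl"; step two turns that into "liyhtis".

liyhtis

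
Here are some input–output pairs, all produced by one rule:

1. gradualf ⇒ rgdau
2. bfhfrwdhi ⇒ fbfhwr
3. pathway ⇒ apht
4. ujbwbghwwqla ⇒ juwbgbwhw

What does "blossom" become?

lbso

The pattern: delete the last 3 characters, then swap each adjacent pair of characters (1↔2, 3↔4, ...).
Starting from "blossom": after the first operation, "blos"; after the second, "lbso".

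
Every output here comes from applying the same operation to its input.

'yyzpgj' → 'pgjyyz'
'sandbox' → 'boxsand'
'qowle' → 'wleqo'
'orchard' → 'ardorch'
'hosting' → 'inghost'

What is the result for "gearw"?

arwge

The rule is to move the last 3 characters to the front (rotate right by 3).
On "gearw" that produces "arwge".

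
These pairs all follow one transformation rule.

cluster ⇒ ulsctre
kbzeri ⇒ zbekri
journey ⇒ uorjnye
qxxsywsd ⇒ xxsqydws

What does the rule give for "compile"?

mopciel

What's happening: move the first 2 characters to the end (rotate left by 2), then take characters alternately from the front and the back (1st, last, 2nd, 2nd-last, ...).
"compile" → "mopciel".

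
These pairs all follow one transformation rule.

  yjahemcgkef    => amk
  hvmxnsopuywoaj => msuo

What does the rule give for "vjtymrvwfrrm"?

The transformation: keep one character in every 3, starting at position 3 (positions 3rd, 6th, 9th, ...).
On "vjtymrvwfrrm" that produces "trfm".

trfm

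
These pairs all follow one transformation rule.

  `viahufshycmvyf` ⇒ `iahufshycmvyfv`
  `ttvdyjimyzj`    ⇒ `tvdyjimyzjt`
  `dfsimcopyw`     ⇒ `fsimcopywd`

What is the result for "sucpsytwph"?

ucpsytwphs

Rule — move the first character to the end.
So "sucpsytwph" becomes "ucpsytwphs".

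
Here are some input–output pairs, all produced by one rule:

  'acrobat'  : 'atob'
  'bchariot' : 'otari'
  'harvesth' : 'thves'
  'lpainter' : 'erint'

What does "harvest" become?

The rule is to delete the first 3 characters, then move the last 2 characters to the front (rotate right by 2).
Applying both steps to "harvest": "vest", then "stve".
(Check on "acrobat": → "obat" → "atob" ✓)

stve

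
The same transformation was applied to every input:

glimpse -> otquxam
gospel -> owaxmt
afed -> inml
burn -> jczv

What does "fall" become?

nitt

Each output is the input with this applied: shift every letter 8 places forward in the alphabet (wrapping around).
So "fall" becomes "nitt".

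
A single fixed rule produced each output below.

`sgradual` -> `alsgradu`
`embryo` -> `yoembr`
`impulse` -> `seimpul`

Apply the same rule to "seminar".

arsemin

Rule — move the last 2 characters to the front (rotate right by 2).
For "seminar" the result is "arsemin".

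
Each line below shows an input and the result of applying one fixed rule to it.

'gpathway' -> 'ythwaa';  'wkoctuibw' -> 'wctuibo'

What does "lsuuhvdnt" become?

tuhvdnu

The rule is to delete the first 2 characters, then swap the first and last characters.
Working it through for "lsuuhvdnt": intermediate "uuhvdnt", final "tuhvdnu".
(Check on "gpathway": → "athway" → "ythwaa" ✓)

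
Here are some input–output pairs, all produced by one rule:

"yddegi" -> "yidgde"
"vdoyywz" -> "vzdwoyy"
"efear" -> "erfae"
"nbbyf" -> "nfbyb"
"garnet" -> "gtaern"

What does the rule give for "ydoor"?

The pattern: take characters alternately from the front and the back (1st, last, 2nd, 2nd-last, ...).
On "ydoor" that produces "yrdoo".

yrdoo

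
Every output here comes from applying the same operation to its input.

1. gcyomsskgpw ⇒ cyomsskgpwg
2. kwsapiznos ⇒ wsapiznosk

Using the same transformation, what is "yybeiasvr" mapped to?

ybeiasvry

Looking at the pairs, the operation is to move the first character to the end.
For "yybeiasvr" the result is "ybeiasvry".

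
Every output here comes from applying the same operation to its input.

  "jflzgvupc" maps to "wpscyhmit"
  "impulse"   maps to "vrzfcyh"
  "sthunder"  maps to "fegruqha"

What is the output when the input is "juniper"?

The rule is to shift every letter 13 places forward in the alphabet (wrapping around) — i.e. ROT13, then take characters alternately from the front and the back (1st, last, 2nd, 2nd-last, ...).
Working it through for "juniper": intermediate "whavcre", final "wehracv".

wehracv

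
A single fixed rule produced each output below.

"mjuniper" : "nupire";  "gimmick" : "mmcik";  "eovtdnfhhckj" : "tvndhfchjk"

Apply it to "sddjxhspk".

What's happening: delete the first 2 characters, then swap each adjacent pair of characters (1↔2, 3↔4, ...).
For "sddjxhspk", step one produces "djxhspk"; step two turns that into "jdhxpsk".

jdhxpsk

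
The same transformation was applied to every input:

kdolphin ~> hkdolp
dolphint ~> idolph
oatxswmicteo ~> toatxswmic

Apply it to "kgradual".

What's happening: delete the last 2 characters, then move the last character to the front.
Applying both steps to "kgradual": "kgradu", then "ukgrad".

ukgrad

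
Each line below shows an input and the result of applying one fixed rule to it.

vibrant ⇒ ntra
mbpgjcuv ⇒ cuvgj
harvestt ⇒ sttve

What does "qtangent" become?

entng

Rule — delete the first 3 characters, then move the first 2 characters to the end (rotate left by 2).
"qtangent" → "entng".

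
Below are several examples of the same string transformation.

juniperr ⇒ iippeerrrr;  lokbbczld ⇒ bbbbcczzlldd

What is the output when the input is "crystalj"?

Rule — delete the first 3 characters, then double every character.
Working it through for "crystalj": intermediate "stalj", final "ssttaalljj".

ssttaalljj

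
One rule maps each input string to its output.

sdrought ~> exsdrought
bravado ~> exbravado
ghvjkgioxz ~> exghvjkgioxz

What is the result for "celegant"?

excelegant

Rule — prepend "ex".
On "celegant" that produces "excelegant".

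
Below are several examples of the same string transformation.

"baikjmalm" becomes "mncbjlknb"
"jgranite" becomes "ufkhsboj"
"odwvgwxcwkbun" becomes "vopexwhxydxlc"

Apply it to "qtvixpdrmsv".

twruwjyqesn

The pattern: shift every letter 1 place forward in the alphabet (wrapping around), then move the last 2 characters to the front (rotate right by 2).
"qtvixpdrmsv" → "ruwjyqesntw" → "twruwjyqesn".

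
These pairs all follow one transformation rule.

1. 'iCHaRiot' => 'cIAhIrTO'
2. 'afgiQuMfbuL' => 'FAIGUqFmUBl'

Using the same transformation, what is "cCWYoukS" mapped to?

The transformation: swap each adjacent pair of characters (1↔2, 3↔4, ...), then flip the case of every letter.
Applying both steps to "cCWYoukS": "CcYWuoSk", then "cCywUOsK".

cCywUOsK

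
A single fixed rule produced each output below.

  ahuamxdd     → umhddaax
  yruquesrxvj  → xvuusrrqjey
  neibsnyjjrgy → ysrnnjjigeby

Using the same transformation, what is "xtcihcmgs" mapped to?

tsmihgccx

Each output is the input with this applied: sort the characters into reverse alphabetical order, then move the first character to the end.
For "xtcihcmgs", step one produces "xtsmihgcc"; step two turns that into "tsmihgccx".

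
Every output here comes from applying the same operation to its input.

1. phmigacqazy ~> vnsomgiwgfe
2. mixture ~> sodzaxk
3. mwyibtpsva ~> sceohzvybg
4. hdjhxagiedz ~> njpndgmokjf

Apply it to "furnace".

laxtgik

Each output is the input with this applied: shift every letter 6 places forward in the alphabet (wrapping around).
For "furnace" the result is "laxtgik".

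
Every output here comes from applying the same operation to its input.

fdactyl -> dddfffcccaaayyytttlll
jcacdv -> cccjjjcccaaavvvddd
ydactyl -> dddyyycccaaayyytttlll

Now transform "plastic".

Each output is the input with this applied: swap each adjacent pair of characters (1↔2, 3↔4, ...), then repeat every character 3 times.
On "plastic" that produces "lllpppsssaaaiiitttccc".

lllpppsssaaaiiitttccc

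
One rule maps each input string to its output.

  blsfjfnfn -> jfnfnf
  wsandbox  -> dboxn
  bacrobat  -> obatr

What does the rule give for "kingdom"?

domg

The pattern: delete the first 3 characters, then move the first character to the end.
On "kingdom" that produces "domg".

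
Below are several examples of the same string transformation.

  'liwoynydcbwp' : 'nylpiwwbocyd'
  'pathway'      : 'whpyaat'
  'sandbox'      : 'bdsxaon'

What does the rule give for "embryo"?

breomy

What's happening: take characters alternately from the front and the back (1st, last, 2nd, 2nd-last, ...), then move the last 2 characters to the front (rotate right by 2).
Working it through for "embryo": intermediate "eomybr", final "breomy".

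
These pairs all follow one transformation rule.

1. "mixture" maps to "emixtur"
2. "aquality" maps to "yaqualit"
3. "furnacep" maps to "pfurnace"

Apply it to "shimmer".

The transformation: move the last character to the front.
Doing the same to "shimmer": "rshimme".

rshimme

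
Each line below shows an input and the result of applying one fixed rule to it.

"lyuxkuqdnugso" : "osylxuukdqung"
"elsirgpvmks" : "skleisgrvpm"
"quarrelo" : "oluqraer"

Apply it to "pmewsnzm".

The pattern: move the last 2 characters to the front (rotate right by 2), then swap each adjacent pair of characters (1↔2, 3↔4, ...).
For "pmewsnzm", step one produces "zmpmewsn"; step two turns that into "mzmpwens".

mzmpwens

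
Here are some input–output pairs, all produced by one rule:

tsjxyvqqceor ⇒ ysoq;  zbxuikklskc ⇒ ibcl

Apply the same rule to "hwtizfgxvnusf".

zwux

The transformation: keep one character in every 3, starting at position 2 (positions 2nd, 5th, 8th, ...), then swap each adjacent pair of characters (1↔2, 3↔4, ...).
Working it through for "hwtizfgxvnusf": intermediate "wzxu", final "zwux".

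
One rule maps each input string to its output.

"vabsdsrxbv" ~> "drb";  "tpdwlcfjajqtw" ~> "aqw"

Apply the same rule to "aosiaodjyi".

The pattern: keep every other character starting from the first (positions 1st, 3rd, 5th, ...), then keep only the last 3 characters.
On "aosiaodjyi": the first step gives "asady", and the second then gives "ady".
(Check on "vabsdsrxbv": → "vbdrb" → "drb" ✓)

ady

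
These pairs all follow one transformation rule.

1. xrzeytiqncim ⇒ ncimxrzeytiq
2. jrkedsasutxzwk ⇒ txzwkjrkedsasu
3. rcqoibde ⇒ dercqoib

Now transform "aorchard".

The transformation: move the first 2 characters to the end (rotate left by 2), then swap the front and back halves of the string.
Starting from "aorchard": after the first operation, "rchardao"; after the second, "rdaorcha".

rdaorcha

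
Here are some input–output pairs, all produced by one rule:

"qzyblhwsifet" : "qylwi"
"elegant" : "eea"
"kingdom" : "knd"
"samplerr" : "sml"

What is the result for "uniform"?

The transformation: delete the last 2 characters, then keep every other character starting from the first (positions 1st, 3rd, 5th, ...).
For "uniform", step one produces "unifo"; step two turns that into "uio".

uio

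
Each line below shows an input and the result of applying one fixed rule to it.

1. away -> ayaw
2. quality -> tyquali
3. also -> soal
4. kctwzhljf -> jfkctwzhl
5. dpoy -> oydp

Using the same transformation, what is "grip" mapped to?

Rule — move the last 2 characters to the front (rotate right by 2).
"grip" → "ipgr".

ipgr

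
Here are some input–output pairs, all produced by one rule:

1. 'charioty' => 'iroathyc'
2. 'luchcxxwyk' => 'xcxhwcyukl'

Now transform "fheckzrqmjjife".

qrmzjkjciefhef

Rule — swap the front and back halves of the string, then take characters alternately from the front and the back (1st, last, 2nd, 2nd-last, ...).
So "fheckzrqmjjife" becomes "qrmzjkjciefhef".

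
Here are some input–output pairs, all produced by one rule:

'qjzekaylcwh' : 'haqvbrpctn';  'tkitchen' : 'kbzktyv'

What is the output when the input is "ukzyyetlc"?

Each output is the input with this applied: delete the last character, then shift every letter 9 places backward in the alphabet (wrapping around).
Working it through for "ukzyyetlc": intermediate "ukzyyetl", final "lbqppvkc".

lbqppvkc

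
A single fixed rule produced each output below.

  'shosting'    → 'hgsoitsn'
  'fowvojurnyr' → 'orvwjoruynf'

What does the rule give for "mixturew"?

iwtxrume

In each case the input is transformed by: swap the first and last characters, then swap each adjacent pair of characters (1↔2, 3↔4, ...).
On "mixturew": the first step gives "wixturem", and the second then gives "iwtxrume".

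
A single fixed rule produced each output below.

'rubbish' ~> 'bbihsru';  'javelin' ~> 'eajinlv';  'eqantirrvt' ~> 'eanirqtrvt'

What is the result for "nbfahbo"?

bafbnho

What's happening: sort the characters into alphabetical order, then swap each adjacent pair of characters (1↔2, 3↔4, ...).
Applying both steps to "nbfahbo": "abbfhno", then "bafbnho".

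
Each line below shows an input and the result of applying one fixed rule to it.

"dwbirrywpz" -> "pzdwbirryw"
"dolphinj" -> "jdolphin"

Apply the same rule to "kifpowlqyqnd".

Rule — move the first 3 characters to the end (rotate left by 3), then swap the front and back halves of the string.
Applying both steps to "kifpowlqyqnd": "powlqyqndkif", then "qndkifpowlqy".

qndkifpowlqy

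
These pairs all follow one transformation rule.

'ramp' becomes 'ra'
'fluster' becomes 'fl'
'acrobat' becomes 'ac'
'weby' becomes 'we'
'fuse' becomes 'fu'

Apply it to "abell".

ab

Each output is the input with this applied: keep only the first 2 characters.
Doing the same to "abell": "ab".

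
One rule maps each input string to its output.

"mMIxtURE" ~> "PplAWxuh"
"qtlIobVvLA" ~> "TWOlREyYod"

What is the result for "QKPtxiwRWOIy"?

Each output is the input with this applied: shift every letter 3 places forward in the alphabet (wrapping around), then flip the case of every letter.
Working it through for "QKPtxiwRWOIy": intermediate "TNSwalzUZRLb", final "tnsWALZuzrlB".

tnsWALZuzrlB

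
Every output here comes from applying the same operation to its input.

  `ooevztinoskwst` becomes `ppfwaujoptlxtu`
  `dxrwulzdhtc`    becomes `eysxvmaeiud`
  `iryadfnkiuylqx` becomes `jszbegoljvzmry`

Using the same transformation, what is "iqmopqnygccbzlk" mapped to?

Rule — shift every letter 1 place forward in the alphabet (wrapping around).
Doing the same to "iqmopqnygccbzlk": "jrnpqrozhddcaml".

jrnpqrozhddcaml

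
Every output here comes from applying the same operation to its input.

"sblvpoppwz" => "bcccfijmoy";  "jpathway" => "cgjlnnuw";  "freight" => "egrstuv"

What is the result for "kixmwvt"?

In each case the input is transformed by: shift every letter 13 places forward in the alphabet (wrapping around) — i.e. ROT13, then sort the characters into alphabetical order.
So "kixmwvt" becomes "gijkvxz".

gijkvxz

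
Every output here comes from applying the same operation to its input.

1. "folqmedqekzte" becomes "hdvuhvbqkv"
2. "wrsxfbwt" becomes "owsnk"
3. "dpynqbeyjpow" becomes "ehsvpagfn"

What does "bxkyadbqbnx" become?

Looking at the pairs, the operation is to shift every letter 9 places backward in the alphabet (wrapping around), then delete the first 3 characters.
Working it through for "bxkyadbqbnx": intermediate "sobprushseo", final "prushseo".

prushseo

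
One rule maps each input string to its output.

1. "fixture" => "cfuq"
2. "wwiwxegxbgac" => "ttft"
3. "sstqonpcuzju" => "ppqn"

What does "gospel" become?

dlpm

The rule is to shift every letter 3 places backward in the alphabet (wrapping around), then keep only the first 4 characters.
"gospel" → "dlpmbi" → "dlpm".
(Check on "sstqonpcuzju": → "ppqnlkmzrwgr" → "ppqn" ✓)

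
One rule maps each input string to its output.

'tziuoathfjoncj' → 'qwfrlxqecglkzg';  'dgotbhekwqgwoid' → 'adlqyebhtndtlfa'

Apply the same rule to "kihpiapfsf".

hfemfxmcpc

In each case the input is transformed by: shift every letter 3 places backward in the alphabet (wrapping around).
On "kihpiapfsf" that produces "hfemfxmcpc".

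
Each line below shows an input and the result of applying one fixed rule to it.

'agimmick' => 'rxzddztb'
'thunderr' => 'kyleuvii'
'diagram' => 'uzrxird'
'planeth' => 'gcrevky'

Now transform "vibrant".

Each output is the input with this applied: shift every letter 9 places backward in the alphabet (wrapping around).
"vibrant" → "mzsirek".

mzsirek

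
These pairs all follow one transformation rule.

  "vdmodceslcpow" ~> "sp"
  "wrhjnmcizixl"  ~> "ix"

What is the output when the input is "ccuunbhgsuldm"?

gl

The pattern: keep one character in every 3, starting at position 2 (positions 2nd, 5th, 8th, ...), then keep only the last 2 characters.
Applying both steps to "ccuunbhgsuldm": "cngl", then "gl".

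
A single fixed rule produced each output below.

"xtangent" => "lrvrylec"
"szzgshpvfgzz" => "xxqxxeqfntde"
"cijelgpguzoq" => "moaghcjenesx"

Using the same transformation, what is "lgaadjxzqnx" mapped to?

lvjeyybhvxo

In each case the input is transformed by: shift every letter 2 places backward in the alphabet (wrapping around), then move the last 2 characters to the front (rotate right by 2).
Working it through for "lgaadjxzqnx": intermediate "jeyybhvxolv", final "lvjeyybhvxo".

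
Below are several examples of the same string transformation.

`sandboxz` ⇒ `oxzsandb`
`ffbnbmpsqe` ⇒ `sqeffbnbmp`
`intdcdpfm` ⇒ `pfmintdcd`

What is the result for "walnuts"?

Rule — move the last 3 characters to the front (rotate right by 3).
On "walnuts" that produces "utswaln".

utswaln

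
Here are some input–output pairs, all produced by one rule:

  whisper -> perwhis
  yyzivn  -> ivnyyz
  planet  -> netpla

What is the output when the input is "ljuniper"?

In each case the input is transformed by: move the last 3 characters to the front (rotate right by 3).
On "ljuniper" that produces "perljuni".

perljuni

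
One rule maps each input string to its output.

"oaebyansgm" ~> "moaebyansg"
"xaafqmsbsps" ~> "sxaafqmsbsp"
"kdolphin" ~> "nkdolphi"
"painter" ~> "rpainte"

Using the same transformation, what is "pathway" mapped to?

In each case the input is transformed by: move the last character to the front.
Applying that to "pathway" gives "ypathwa".

ypathwa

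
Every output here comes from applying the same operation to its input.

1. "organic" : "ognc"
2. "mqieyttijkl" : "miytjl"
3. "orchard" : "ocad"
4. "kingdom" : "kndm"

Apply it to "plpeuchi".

In each case the input is transformed by: keep every other character starting from the first (positions 1st, 3rd, 5th, ...).
Doing the same to "plpeuchi": "ppuh".

ppuh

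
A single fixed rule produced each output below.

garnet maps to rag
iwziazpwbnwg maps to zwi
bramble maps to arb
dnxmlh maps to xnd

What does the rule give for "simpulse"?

mis

What's happening: reverse the string, then keep only the last 3 characters.
So "simpulse" becomes "mis".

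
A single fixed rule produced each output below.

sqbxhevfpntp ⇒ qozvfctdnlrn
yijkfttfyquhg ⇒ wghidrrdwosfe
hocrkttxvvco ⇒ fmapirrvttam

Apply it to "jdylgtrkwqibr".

Rule — shift every letter 2 places backward in the alphabet (wrapping around).
"jdylgtrkwqibr" → "hbwjerpiuogzp".

hbwjerpiuogzp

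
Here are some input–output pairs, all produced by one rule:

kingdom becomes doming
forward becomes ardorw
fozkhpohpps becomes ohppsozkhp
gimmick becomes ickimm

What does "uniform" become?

The rule is to delete the first character, then swap the front and back halves of the string.
On "uniform" that produces "ormnif".

ormnif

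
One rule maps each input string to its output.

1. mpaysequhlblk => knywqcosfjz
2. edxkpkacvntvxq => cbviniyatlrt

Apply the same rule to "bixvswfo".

What's happening: delete the last 2 characters, then shift every letter 2 places backward in the alphabet (wrapping around).
So "bixvswfo" becomes "zgvtqu".

zgvtqu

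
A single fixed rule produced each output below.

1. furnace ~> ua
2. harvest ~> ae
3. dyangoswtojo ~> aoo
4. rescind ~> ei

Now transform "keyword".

eo

The transformation: delete the last 2 characters, then keep only the vowels.
"keyword" → "keywo" → "eo".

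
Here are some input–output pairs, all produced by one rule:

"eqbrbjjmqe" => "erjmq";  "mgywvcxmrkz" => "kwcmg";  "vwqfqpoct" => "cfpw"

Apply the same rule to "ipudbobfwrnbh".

bdofrp

Looking at the pairs, the operation is to keep every other character starting from the second (positions 2nd, 4th, 6th, ...), then swap the first and last characters.
Working it through for "ipudbobfwrnbh": intermediate "pdofrb", final "bdofrp".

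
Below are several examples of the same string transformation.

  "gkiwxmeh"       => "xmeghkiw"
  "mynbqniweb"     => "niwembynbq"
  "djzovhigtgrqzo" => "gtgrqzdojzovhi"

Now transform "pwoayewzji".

ewzjpiwoay

In each case the input is transformed by: swap the first and last characters, then swap the front and back halves of the string.
"pwoayewzji" → "iwoayewzjp" → "ewzjpiwoay".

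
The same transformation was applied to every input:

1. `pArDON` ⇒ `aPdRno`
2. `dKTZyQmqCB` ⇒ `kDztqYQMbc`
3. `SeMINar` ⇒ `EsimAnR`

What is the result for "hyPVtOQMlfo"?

The pattern: flip the case of every letter, then swap each adjacent pair of characters (1↔2, 3↔4, ...).
Applying both steps to "hyPVtOQMlfo": "HYpvToqmLFO", then "YHvpoTmqFLO".

YHvpoTmqFLO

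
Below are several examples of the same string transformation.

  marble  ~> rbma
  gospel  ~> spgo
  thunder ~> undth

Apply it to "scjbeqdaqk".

jbeqdasc

In each case the input is transformed by: delete the last 2 characters, then move the first 2 characters to the end (rotate left by 2).
"scjbeqdaqk" → "jbeqdasc".
(Check on "thunder": → "thund" → "undth" ✓)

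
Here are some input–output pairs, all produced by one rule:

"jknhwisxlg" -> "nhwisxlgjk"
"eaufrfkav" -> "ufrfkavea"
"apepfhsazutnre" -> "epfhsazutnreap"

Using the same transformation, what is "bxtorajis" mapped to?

Rule — move the first 2 characters to the end (rotate left by 2).
For "bxtorajis" the result is "torajisbx".

torajisbx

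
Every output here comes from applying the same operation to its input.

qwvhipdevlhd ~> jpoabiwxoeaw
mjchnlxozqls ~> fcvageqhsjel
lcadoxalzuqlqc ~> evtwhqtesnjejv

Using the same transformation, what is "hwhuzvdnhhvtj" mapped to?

apansowgaaomc

Rule — shift every letter 7 places backward in the alphabet (wrapping around).
Applying that to "hwhuzvdnhhvtj" gives "apansowgaaomc".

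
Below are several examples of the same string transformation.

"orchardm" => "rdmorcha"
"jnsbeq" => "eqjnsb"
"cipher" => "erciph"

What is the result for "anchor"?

oranch

Each output is the input with this applied: swap the front and back halves of the string, then move the first character to the end.
Applying that to "anchor" gives "oranch".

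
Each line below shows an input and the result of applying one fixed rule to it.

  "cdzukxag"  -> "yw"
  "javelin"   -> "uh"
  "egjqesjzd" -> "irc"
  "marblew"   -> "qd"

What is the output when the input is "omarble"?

Looking at the pairs, the operation is to keep one character in every 3, starting at position 3 (positions 3rd, 6th, 9th, ...), then shift every letter 1 place backward in the alphabet (wrapping around).
Applying that to "omarble" gives "zk".

zk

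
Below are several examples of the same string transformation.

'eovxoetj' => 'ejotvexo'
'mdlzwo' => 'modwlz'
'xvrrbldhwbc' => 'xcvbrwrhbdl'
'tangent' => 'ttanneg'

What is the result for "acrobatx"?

axctraob

Looking at the pairs, the operation is to take characters alternately from the front and the back (1st, last, 2nd, 2nd-last, ...).
So "acrobatx" becomes "axctraob".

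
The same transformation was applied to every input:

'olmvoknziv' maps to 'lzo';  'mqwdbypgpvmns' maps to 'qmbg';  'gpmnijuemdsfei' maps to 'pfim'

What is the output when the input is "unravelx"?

ne

The transformation: take characters alternately from the front and the back (1st, last, 2nd, 2nd-last, ...), then keep one character in every 3, starting at position 3 (positions 3rd, 6th, 9th, ...).
On "unravelx": the first step gives "uxnlreav", and the second then gives "ne".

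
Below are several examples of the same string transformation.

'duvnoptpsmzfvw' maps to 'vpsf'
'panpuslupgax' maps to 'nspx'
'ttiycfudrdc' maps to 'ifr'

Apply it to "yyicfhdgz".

ihz

The pattern: keep one character in every 3, starting at position 3 (positions 3rd, 6th, 9th, ...).
For "yyicfhdgz" the result is "ihz".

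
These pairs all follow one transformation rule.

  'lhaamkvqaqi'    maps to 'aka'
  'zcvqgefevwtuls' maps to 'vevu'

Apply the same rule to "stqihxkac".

qxc

The transformation: keep one character in every 3, starting at position 3 (positions 3rd, 6th, 9th, ...).
"stqihxkac" → "qxc".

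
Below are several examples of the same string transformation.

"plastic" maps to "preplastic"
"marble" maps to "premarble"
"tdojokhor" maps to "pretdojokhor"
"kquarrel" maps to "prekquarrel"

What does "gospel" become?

pregospel

The rule is to prepend "pre".
Doing the same to "gospel": "pregospel".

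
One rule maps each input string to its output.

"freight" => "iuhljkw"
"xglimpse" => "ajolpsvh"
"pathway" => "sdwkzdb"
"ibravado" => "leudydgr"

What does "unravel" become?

xqudyho

In each case the input is transformed by: shift every letter 3 places forward in the alphabet (wrapping around).
So "unravel" becomes "xqudyho".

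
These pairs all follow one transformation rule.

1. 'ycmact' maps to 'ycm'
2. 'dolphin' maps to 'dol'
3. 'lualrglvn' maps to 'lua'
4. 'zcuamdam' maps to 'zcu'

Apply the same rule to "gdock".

gdo

Looking at the pairs, the operation is to keep only the first 3 characters.
For "gdock" the result is "gdo".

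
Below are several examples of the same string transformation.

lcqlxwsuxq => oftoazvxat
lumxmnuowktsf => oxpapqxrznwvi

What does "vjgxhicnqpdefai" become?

ymjaklfqtsghidl

What's happening: shift every letter 3 places forward in the alphabet (wrapping around).
For "vjgxhicnqpdefai" the result is "ymjaklfqtsghidl".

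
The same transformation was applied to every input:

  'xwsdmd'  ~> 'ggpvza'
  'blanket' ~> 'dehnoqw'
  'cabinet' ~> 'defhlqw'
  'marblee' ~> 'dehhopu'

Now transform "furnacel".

The transformation: sort the characters into alphabetical order, then shift every letter 3 places forward in the alphabet (wrapping around).
Starting from "furnacel": after the first operation, "aceflnru"; after the second, "dfhioqux".
(Check on "marblee": → "abeelmr" → "dehhopu" ✓)

dfhioqux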